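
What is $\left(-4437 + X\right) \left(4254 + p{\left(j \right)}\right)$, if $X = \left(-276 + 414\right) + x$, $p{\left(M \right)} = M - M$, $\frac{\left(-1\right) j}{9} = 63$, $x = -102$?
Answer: $-18721854$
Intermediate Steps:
$j = -567$ ($j = \left(-9\right) 63 = -567$)
$p{\left(M \right)} = 0$
$X = 36$ ($X = \left(-276 + 414\right) - 102 = 138 - 102 = 36$)
$\left(-4437 + X\right) \left(4254 + p{\left(j \right)}\right) = \left(-4437 + 36\right) \left(4254 + 0\right) = \left(-4401\right) 4254 = -18721854$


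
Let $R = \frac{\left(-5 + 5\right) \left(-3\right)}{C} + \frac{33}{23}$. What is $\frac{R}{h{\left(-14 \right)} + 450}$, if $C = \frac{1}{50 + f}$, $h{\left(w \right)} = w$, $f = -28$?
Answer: $\frac{33}{10028} \approx 0.0032908$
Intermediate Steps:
$C = \frac{1}{22}$ ($C = \frac{1}{50 - 28} = \frac{1}{22} \approx 0.045455$)
$R = \frac{33}{23}$ ($R = \left(-5 + 5\right) \left(-3\right) \frac{1}{\frac{1}{22}} + \frac{33}{23} = 0 \left(-3\right) 22 + 33 \cdot \frac{1}{23} = 0 \cdot 22 + \frac{33}{23} = 0 + \frac{33}{23} = \frac{33}{23} \approx 1.4348$)
$\frac{R}{h{\left(-14 \right)} + 450} = \frac{1}{-14 + 450} \cdot \frac{33}{23} = \frac{1}{436} \cdot \frac{33}{23} = \frac{33}{10028}$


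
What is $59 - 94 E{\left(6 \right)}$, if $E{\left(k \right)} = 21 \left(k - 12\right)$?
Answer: $11903$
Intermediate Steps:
$E{\left(k \right)} = -252 + 21 k$ ($E{\left(k \right)} = 21 \left(-12 + k\right) = -252 + 21 k$)
$59 - 94 E{\left(6 \right)} = 59 - 94 \left(-252 + 21 \cdot 6\right) = 59 - 94 \left(-252 + 126\right) = 59 - -11844 = 59 + 11844 = 11903$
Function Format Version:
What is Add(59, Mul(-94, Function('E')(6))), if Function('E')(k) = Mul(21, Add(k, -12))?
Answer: 11903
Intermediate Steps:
Function('E')(k) = Add(-252, Mul(21, k)) (Function('E')(k) = Mul(21, Add(-12, k)) = Add(-252, Mul(21, k)))
Add(59, Mul(-94, Function('E')(6))) = Add(59, Mul(-94, Add(-252, Mul(21, 6)))) = Add(59, Mul(-94, Add(-252, 126))) = Add(59, Mul(-94, -126)) = Add(59, 11844) = 11903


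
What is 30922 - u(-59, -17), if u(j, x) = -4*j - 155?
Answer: 30841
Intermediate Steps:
u(j, x) = -155 - 4*j
30922 - u(-59, -17) = 30922 - (-155 - 4*(-59)) = 30922 - (-155 + 236) = 30922 - 1*81 = 30922 - 81 = 30841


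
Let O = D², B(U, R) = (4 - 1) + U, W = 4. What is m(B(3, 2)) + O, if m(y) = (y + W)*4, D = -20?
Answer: 440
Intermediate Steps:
B(U, R) = 3 + U
m(y) = 16 + 4*y (m(y) = (y + 4)*4 = (4 + y)*4 = 16 + 4*y)
O = 400 (O = (-20)² = 400)
m(B(3, 2)) + O = (16 + 4*(3 + 3)) + 400 = (16 + 4*6) + 400 = (16 + 24) + 400 = 40 + 400 = 440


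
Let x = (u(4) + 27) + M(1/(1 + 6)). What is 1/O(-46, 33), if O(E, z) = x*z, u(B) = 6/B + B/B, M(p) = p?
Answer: 14/13695 ≈ 0.0010223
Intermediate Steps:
u(B) = 1 + 6/B (u(B) = 6/B + 1 = 1 + 6/B)
x = 415/14 (x = ((6 + 4)/4 + 27) + 1/(1 + 6) = ((1/4)*10 + 27) + 1/7 = (5/2 + 27) + 1/7 = 59/2 + 1/7 = 415/14 ≈ 29.643)
O(E, z) = 415*z/14
1/O(-46, 33) = 1/((415/14)*33) = 1/(13695/14) = 14/13695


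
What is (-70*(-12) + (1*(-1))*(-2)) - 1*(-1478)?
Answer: 2320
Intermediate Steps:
(-70*(-12) + (1*(-1))*(-2)) - 1*(-1478) = (840 - 1*(-2)) + 1478 = (840 + 2) + 1478 = 842 + 1478 = 2320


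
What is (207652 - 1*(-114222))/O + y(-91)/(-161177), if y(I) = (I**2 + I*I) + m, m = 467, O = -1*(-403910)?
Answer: 22500251154/32550501035 ≈ 0.69124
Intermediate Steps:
O = 403910
y(I) = 467 + 2*I**2 (y(I) = (I**2 + I*I) + 467 = (I**2 + I**2) + 467 = 2*I**2 + 467 = 467 + 2*I**2)
(207652 - 1*(-114222))/O + y(-91)/(-161177) = (207652 - 1*(-114222))/403910 + (467 + 2*(-91)**2)/(-161177) = (207652 + 114222)*(1/403910) + (467 + 2*8281)*(-1/161177) = 321874*(1/403910) + (467 + 16562)*(-1/161177) = 160937/201955 + 17029*(-1/161177) = 160937/201955 - 17029/161177 = 22500251154/32550501035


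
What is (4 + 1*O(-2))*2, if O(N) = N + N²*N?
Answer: -12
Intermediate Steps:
O(N) = N + N³
(4 + 1*O(-2))*2 = (4 + 1*(-2 + (-2)³))*2 = (4 + 1*(-2 - 8))*2 = (4 + 1*(-10))*2 = (4 - 10)*2 = -6*2 = -12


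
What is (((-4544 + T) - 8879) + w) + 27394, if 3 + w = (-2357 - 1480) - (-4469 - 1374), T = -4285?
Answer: 11689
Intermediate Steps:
w = 2003 (w = -3 + ((-2357 - 1480) - (-4469 - 1374)) = -3 + (-3837 - 1*(-5843)) = -3 + (-3837 + 5843) = -3 + 2006 = 2003)
(((-4544 + T) - 8879) + w) + 27394 = (((-4544 - 4285) - 8879) + 2003) + 27394 = ((-8829 - 8879) + 2003) + 27394 = (-17708 + 2003) + 27394 = -15705 + 27394 = 11689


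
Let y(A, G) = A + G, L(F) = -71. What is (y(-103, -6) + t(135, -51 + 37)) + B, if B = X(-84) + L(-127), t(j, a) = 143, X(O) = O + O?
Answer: -205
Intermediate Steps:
X(O) = 2*O
B = -239 (B = 2*(-84) - 71 = -168 - 71 = -239)
(y(-103, -6) + t(135, -51 + 37)) + B = ((-103 - 6) + 143) - 239 = (-109 + 143) - 239 = 34 - 239 = -205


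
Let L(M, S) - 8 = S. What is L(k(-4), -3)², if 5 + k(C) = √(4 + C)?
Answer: 25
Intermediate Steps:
k(C) = -5 + √(4 + C)
L(M, S) = 8 + S
L(k(-4), -3)² = (8 - 3)² = 5² = 25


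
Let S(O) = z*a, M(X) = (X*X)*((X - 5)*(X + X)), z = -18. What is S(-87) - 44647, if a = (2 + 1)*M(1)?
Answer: -44215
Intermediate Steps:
M(X) = 2*X³*(-5 + X) (M(X) = X²*((-5 + X)*(2*X)) = X²*(2*X*(-5 + X)) = 2*X³*(-5 + X))
a = -24 (a = (2 + 1)*(2*1³*(-5 + 1)) = 3*(2*1*(-4)) = 3*(-8) = -24)
S(O) = 432 (S(O) = -18*(-24) = 432)
S(-87) - 44647 = 432 - 44647 = -44215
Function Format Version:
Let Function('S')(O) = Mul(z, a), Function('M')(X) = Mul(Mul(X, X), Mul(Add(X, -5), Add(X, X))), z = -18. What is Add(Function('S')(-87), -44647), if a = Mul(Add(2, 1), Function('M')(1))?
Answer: -44215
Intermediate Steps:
Function('M')(X) = Mul(2, Pow(X, 3), Add(-5, X)) (Function('M')(X) = Mul(Pow(X, 2), Mul(Add(-5, X), Mul(2, X))) = Mul(Pow(X, 2), Mul(2, X, Add(-5, X))) = Mul(2, Pow(X, 3), Add(-5, X)))
a = -24 (a = Mul(Add(2, 1), Mul(2, Pow(1, 3), Add(-5, 1))) = Mul(3, Mul(2, 1, -4)) = Mul(3, -8) = -24)
Function('S')(O) = 432 (Function('S')(O) = Mul(-18, -24) = 432)
Add(Function('S')(-87), -44647) = Add(432, -44647) = -44215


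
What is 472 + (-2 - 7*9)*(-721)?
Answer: 47337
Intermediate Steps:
472 + (-2 - 7*9)*(-721) = 472 + (-2 - 63)*(-721) = 472 - 65*(-721) = 472 + 46865 = 47337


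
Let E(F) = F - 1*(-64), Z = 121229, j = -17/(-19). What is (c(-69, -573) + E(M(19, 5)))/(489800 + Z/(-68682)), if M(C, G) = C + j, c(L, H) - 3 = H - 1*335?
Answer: -1071507882/639166125049 ≈ -0.0016764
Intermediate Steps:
c(L, H) = -332 + H (c(L, H) = 3 + (H - 1*335) = 3 + (H - 335) = 3 + (-335 + H) = -332 + H)
j = 17/19 (j = -17*(-1/19) = 17/19 ≈ 0.89474)
M(C, G) = 17/19 + C (M(C, G) = C + 17/19 = 17/19 + C)
E(F) = 64 + F (E(F) = F + 64 = 64 + F)
(c(-69, -573) + E(M(19, 5)))/(489800 + Z/(-68682)) = ((-332 - 573) + (64 + (17/19 + 19)))/(489800 + 121229/(-68682)) = (-905 + (64 + 378/19))/(489800 + 121229*(-1/68682)) = (-905 + 1594/19)/(489800 - 121229/68682) = -15601/(19*33640322371/68682) = -15601/19*68682/33640322371 = -1071507882/639166125049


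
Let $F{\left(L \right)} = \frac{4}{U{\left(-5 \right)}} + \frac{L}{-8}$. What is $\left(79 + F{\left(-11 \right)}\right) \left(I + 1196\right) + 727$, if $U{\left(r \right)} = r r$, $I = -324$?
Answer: $\frac{1773838}{25} \approx 70954.0$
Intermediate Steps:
$U{\left(r \right)} = r^{2}$
$F{\left(L \right)} = \frac{4}{25} - \frac{L}{8}$ ($F{\left(L \right)} = \frac{4}{\left(-5\right)^{2}} + \frac{L}{-8} = \frac{4}{25} + L \left(- \frac{1}{8}\right) = 4 \cdot \frac{1}{25} - \frac{L}{8} = \frac{4}{25} - \frac{L}{8}$)
$\left(79 + F{\left(-11 \right)}\right) \left(I + 1196\right) + 727 = \left(79 + \left(\frac{4}{25} - - \frac{11}{8}\right)\right) \left(-324 + 1196\right) + 727 = \left(79 + \left(\frac{4}{25} + \frac{11}{8}\right)\right) 872 + 727 = \left(79 + \frac{307}{200}\right) 872 + 727 = \frac{16107}{200} \cdot 872 + 727 = \frac{1755663}{25} + 727 = \frac{1773838}{25}$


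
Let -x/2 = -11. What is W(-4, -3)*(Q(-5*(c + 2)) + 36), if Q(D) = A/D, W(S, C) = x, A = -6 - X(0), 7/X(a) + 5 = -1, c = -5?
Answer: 35321/45 ≈ 784.91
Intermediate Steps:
X(a) = -7/6 (X(a) = 7/(-5 - 1) = 7/(-6) = 7*(-⅙) = -7/6)
A = -29/6 (A = -6 - 1*(-7/6) = -6 + 7/6 = -29/6 ≈ -4.8333)
x = 22 (x = -2*(-11) = 22)
W(S, C) = 22
Q(D) = -29/(6*D)
W(-4, -3)*(Q(-5*(c + 2)) + 36) = 22*(-29*(-1/(5*(-5 + 2)))/6 + 36) = 22*(-29/(6*((-5*(-3)))) + 36) = 22*(-29/6/15 + 36) = 22*(-29/6*1/15 + 36) = 22*(-29/90 + 36) = 22*(3211/90) = 35321/45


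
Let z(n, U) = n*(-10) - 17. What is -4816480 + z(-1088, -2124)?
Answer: -4805617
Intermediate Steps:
z(n, U) = -17 - 10*n (z(n, U) = -10*n - 17 = -17 - 10*n)
-4816480 + z(-1088, -2124) = -4816480 + (-17 - 10*(-1088)) = -4816480 + (-17 + 10880) = -4816480 + 10863 = -4805617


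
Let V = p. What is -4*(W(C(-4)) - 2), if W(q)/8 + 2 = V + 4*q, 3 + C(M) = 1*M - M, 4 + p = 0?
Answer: 584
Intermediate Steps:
p = -4 (p = -4 + 0 = -4)
C(M) = -3 (C(M) = -3 + (1*M - M) = -3 + (M - M) = -3 + 0 = -3)
V = -4
W(q) = -48 + 32*q (W(q) = -16 + 8*(-4 + 4*q) = -16 + (-32 + 32*q) = -48 + 32*q)
-4*(W(C(-4)) - 2) = -4*((-48 + 32*(-3)) - 2) = -4*((-48 - 96) - 2) = -4*(-144 - 2) = -4*(-146) = 584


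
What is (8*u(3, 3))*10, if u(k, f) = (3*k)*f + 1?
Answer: 2240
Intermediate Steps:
u(k, f) = 1 + 3*f*k (u(k, f) = 3*f*k + 1 = 1 + 3*f*k)
(8*u(3, 3))*10 = (8*(1 + 3*3*3))*10 = (8*(1 + 27))*10 = (8*28)*10 = 224*10 = 2240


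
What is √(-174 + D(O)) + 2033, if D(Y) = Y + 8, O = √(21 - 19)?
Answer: 2033 + √(-166 + √2) ≈ 2033.0 + 12.829*I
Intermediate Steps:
O = √2 ≈ 1.4142
D(Y) = 8 + Y
√(-174 + D(O)) + 2033 = √(-174 + (8 + √2)) + 2033 = √(-166 + √2) + 2033 = 2033 + √(-166 + √2)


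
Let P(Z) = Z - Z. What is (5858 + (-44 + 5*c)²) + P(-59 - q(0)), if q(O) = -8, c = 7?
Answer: 5939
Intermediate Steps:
P(Z) = 0
(5858 + (-44 + 5*c)²) + P(-59 - q(0)) = (5858 + (-44 + 5*7)²) + 0 = (5858 + (-44 + 35)²) + 0 = (5858 + (-9)²) + 0 = (5858 + 81) + 0 = 5939 + 0 = 5939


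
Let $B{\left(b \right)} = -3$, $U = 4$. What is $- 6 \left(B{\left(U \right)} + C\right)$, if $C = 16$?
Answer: $-78$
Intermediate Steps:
$- 6 \left(B{\left(U \right)} + C\right) = - 6 \left(-3 + 16\right) = \left(-6\right) 13 = -78$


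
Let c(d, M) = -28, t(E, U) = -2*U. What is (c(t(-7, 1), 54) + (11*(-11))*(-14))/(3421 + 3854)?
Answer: 1666/7275 ≈ 0.22900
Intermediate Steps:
(c(t(-7, 1), 54) + (11*(-11))*(-14))/(3421 + 3854) = (-28 + (11*(-11))*(-14))/(3421 + 3854) = (-28 - 121*(-14))/7275 = (-28 + 1694)*(1/7275) = 1666*(1/7275) = 1666/7275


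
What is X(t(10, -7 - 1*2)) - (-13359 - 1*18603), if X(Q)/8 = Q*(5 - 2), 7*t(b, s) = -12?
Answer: 223446/7 ≈ 31921.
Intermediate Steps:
t(b, s) = -12/7 (t(b, s) = (⅐)*(-12) = -12/7)
X(Q) = 24*Q (X(Q) = 8*(Q*(5 - 2)) = 8*(Q*3) = 8*(3*Q) = 24*Q)
X(t(10, -7 - 1*2)) - (-13359 - 1*18603) = 24*(-12/7) - (-13359 - 1*18603) = -288/7 - (-13359 - 18603) = -288/7 - 1*(-31962) = -288/7 + 31962 = 223446/7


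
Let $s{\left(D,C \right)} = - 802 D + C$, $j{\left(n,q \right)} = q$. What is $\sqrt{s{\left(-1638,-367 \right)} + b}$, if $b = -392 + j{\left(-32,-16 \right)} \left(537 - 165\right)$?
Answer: $89 \sqrt{165} \approx 1143.2$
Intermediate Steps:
$b = -6344$ ($b = -392 - 16 \left(537 - 165\right) = -392 - 5952 = -6344$)
$s{\left(D,C \right)} = C - 802 D$
$\sqrt{s{\left(-1638,-367 \right)} + b} = \sqrt{\left(-367 - -1313676\right) - 6344} = \sqrt{\left(-367 + 1313676\right) - 6344} = \sqrt{1313309 - 6344} = \sqrt{1306965} = 89 \sqrt{165}$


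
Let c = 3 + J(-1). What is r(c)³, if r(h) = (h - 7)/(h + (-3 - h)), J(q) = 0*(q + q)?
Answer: 64/27 ≈ 2.3704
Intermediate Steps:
J(q) = 0 (J(q) = 0*(2*q) = 0)
c = 3 (c = 3 + 0 = 3)
r(h) = 7/3 - h/3 (r(h) = (-7 + h)/(-3) = (-7 + h)*(-⅓) = 7/3 - h/3)
r(c)³ = (7/3 - ⅓*3)³ = (7/3 - 1)³ = (4/3)³ = 64/27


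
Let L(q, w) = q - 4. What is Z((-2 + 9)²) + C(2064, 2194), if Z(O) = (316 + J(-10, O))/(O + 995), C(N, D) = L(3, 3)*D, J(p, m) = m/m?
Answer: -2290219/1044 ≈ -2193.7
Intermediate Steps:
L(q, w) = -4 + q
J(p, m) = 1
C(N, D) = -D (C(N, D) = (-4 + 3)*D = -D)
Z(O) = 317/(995 + O) (Z(O) = (316 + 1)/(O + 995) = 317/(995 + O))
Z((-2 + 9)²) + C(2064, 2194) = 317/(995 + (-2 + 9)²) - 1*2194 = 317/(995 + 7²) - 2194 = 317/(995 + 49) - 2194 = 317/1044 - 2194 = -2290219/1044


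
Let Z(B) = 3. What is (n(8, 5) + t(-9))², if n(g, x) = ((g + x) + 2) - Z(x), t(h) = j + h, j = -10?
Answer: 49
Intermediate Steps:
t(h) = -10 + h
n(g, x) = -1 + g + x (n(g, x) = ((g + x) + 2) - 1*3 = (2 + g + x) - 3 = -1 + g + x)
(n(8, 5) + t(-9))² = ((-1 + 8 + 5) + (-10 - 9))² = (12 - 19)² = (-7)² = 49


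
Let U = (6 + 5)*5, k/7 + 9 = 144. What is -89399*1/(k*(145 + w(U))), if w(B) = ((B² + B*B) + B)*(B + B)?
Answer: -89399/634751775 ≈ -0.00014084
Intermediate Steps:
k = 945 (k = -63 + 7*144 = -63 + 1008 = 945)
U = 55 (U = 11*5 = 55)
w(B) = 2*B*(B + 2*B²) (w(B) = ((B² + B²) + B)*(2*B) = (2*B² + B)*(2*B) = (B + 2*B²)*(2*B) = 2*B*(B + 2*B²))
-89399*1/(k*(145 + w(U))) = -89399*1/(945*(145 + 55²*(2 + 4*55))) = -89399*1/(945*(145 + 3025*(2 + 220))) = -89399*1/(945*(145 + 3025*222)) = -89399*1/(945*(145 + 671550)) = -89399/(945*671695) = -89399/634751775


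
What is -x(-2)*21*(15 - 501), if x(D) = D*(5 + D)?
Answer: -61236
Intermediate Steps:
-x(-2)*21*(15 - 501) = --2*(5 - 2)*21*(15 - 501) = --2*3*21*(-486) = -(-6*21)*(-486) = -(-126)*(-486) = -1*61236 = -61236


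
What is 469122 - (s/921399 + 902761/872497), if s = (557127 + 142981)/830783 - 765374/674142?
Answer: 105610114100503529658791368652/225123415726879976306679 ≈ 4.6912e+5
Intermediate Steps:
s = -81943750253/280032856593 (s = 700108*(1/830783) - 765374*1/674142 = 700108/830783 - 382687/337071 = -81943750253/280032856593 ≈ -0.29262)
469122 - (s/921399 + 902761/872497) = 469122 - (-81943750253/280032856593/921399 + 902761/872497) = 469122 - (-81943750253/280032856593*1/921399 + 902761*(1/872497)) = 469122 - (-81943750253/258021994031933607 + 902761/872497) = 469122 - 1*232932121858586150497186/225123415726879976306679 = 469122 - 232932121858586150497186/225123415726879976306679 = 105610114100503529658791368652/225123415726879976306679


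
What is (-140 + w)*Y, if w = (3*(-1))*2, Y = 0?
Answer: 0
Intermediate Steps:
w = -6 (w = -3*2 = -6)
(-140 + w)*Y = (-140 - 6)*0 = -146*0 = 0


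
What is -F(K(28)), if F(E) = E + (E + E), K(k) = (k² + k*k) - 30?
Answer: -4614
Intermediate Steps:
K(k) = -30 + 2*k² (K(k) = (k² + k²) - 30 = 2*k² - 30 = -30 + 2*k²)
F(E) = 3*E (F(E) = E + 2*E = 3*E)
-F(K(28)) = -3*(-30 + 2*28²) = -3*(-30 + 2*784) = -3*(-30 + 1568) = -3*1538 = -1*4614 = -4614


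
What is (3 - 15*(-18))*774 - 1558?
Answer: 209744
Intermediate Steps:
(3 - 15*(-18))*774 - 1558 = (3 + 270)*774 - 1558 = 273*774 - 1558 = 211302 - 1558 = 209744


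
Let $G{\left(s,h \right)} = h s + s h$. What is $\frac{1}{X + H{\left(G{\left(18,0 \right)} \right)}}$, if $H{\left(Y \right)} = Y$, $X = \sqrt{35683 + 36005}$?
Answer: $\frac{\sqrt{17922}}{35844} \approx 0.0037349$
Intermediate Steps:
$G{\left(s,h \right)} = 2 h s$ ($G{\left(s,h \right)} = h s + h s = 2 h s$)
$X = 2 \sqrt{17922}$ ($X = \sqrt{71688} = 2 \sqrt{17922} \approx 267.75$)
$\frac{1}{X + H{\left(G{\left(18,0 \right)} \right)}} = \frac{1}{2 \sqrt{17922} + 2 \cdot 0 \cdot 18} = \frac{1}{2 \sqrt{17922} + 0} = \frac{1}{2 \sqrt{17922}} = \frac{\sqrt{17922}}{35844}$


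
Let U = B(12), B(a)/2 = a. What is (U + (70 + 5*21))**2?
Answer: 39601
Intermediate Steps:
B(a) = 2*a
U = 24 (U = 2*12 = 24)
(U + (70 + 5*21))**2 = (24 + (70 + 5*21))**2 = (24 + (70 + 105))**2 = (24 + 175)**2 = 199**2 = 39601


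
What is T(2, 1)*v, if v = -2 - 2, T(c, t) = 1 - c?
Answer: 4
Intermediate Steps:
v = -4
T(2, 1)*v = (1 - 1*2)*(-4) = (1 - 2)*(-4) = -1*(-4) = 4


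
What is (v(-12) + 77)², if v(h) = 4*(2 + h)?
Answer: 1369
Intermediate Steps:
v(h) = 8 + 4*h
(v(-12) + 77)² = ((8 + 4*(-12)) + 77)² = ((8 - 48) + 77)² = (-40 + 77)² = 37² = 1369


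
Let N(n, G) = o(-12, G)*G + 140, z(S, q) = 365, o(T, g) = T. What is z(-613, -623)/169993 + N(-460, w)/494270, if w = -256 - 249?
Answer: 5366805/365314957 ≈ 0.014691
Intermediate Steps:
w = -505
N(n, G) = 140 - 12*G (N(n, G) = -12*G + 140 = 140 - 12*G)
z(-613, -623)/169993 + N(-460, w)/494270 = 365/169993 + (140 - 12*(-505))/494270 = 365*(1/169993) + (140 + 6060)*(1/494270) = 365/169993 + 6200*(1/494270) = 365/169993 + 620/49427 = 5366805/365314957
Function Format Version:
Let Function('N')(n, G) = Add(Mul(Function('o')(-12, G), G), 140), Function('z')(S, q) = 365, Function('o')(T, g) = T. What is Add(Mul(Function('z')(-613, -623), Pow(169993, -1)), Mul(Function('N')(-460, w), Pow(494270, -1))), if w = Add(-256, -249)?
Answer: Rational(5366805, 365314957) ≈ 0.014691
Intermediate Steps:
w = -505
Function('N')(n, G) = Add(140, Mul(-12, G)) (Function('N')(n, G) = Add(Mul(-12, G), 140) = Add(140, Mul(-12, G)))
Add(Mul(Function('z')(-613, -623), Pow(169993, -1)), Mul(Function('N')(-460, w), Pow(494270, -1))) = Add(Mul(365, Pow(169993, -1)), Mul(Add(140, Mul(-12, -505)), Pow(494270, -1))) = Add(Mul(365, Rational(1, 169993)), Mul(Add(140, 6060), Rational(1, 494270))) = Add(Rational(365, 169993), Mul(6200, Rational(1, 494270))) = Add(Rational(365, 169993), Rational(620, 49427)) = Rational(5366805, 365314957)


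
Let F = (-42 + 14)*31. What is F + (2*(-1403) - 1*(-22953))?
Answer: 19279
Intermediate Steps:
F = -868 (F = -28*31 = -868)
F + (2*(-1403) - 1*(-22953)) = -868 + (2*(-1403) - 1*(-22953)) = -868 + (-2806 + 22953) = -868 + 20147 = 19279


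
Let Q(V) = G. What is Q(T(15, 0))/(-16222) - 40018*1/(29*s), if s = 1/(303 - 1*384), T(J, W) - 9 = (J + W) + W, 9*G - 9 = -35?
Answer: 236623192919/2116971 ≈ 1.1177e+5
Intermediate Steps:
G = -26/9 (G = 1 + (1/9)*(-35) = 1 - 35/9 = -26/9 ≈ -2.8889)
T(J, W) = 9 + J + 2*W (T(J, W) = 9 + ((J + W) + W) = 9 + (J + 2*W) = 9 + J + 2*W)
Q(V) = -26/9
s = -1/81 (s = 1/(303 - 384) = 1/(-81) = -1/81 ≈ -0.012346)
Q(T(15, 0))/(-16222) - 40018*1/(29*s) = -26/9/(-16222) - 40018/((-1/81*29)) = -26/9*(-1/16222) - 40018/(-29/81) = 13/72999 - 40018*(-81/29) = 13/72999 + 3241458/29 = 236623192919/2116971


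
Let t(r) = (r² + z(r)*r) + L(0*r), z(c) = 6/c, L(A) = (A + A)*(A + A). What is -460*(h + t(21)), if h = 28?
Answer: -218500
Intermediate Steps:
L(A) = 4*A² (L(A) = (2*A)*(2*A) = 4*A²)
t(r) = 6 + r² (t(r) = (r² + (6/r)*r) + 4*(0*r)² = (r² + 6) + 4*0² = (6 + r²) + 4*0 = (6 + r²) + 0 = 6 + r²)
-460*(h + t(21)) = -460*(28 + (6 + 21²)) = -460*(28 + (6 + 441)) = -460*(28 + 447) = -460*475 = -218500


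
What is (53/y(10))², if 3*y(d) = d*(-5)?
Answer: 25281/2500 ≈ 10.112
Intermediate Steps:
y(d) = -5*d/3 (y(d) = (d*(-5))/3 = (-5*d)/3 = -5*d/3)
(53/y(10))² = (53/((-5/3*10)))² = (53/(-50/3))² = (53*(-3/50))² = (-159/50)² = 25281/2500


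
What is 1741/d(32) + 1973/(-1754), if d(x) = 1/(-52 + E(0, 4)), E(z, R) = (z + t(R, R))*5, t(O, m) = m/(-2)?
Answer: -189332241/1754 ≈ -1.0794e+5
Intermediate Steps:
t(O, m) = -m/2 (t(O, m) = m*(-½) = -m/2)
E(z, R) = 5*z - 5*R/2 (E(z, R) = (z - R/2)*5 = 5*z - 5*R/2)
d(x) = -1/62 (d(x) = 1/(-52 + (5*0 - 5/2*4)) = 1/(-52 + (0 - 10)) = 1/(-52 - 10) = 1/(-62) = -1/62)
1741/d(32) + 1973/(-1754) = 1741/(-1/62) + 1973/(-1754) = 1741*(-62) + 1973*(-1/1754) = -107942 - 1973/1754 = -189332241/1754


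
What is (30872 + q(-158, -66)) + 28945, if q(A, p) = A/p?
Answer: 1974040/33 ≈ 59819.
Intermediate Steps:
(30872 + q(-158, -66)) + 28945 = (30872 - 158/(-66)) + 28945 = (30872 - 158*(-1/66)) + 28945 = (30872 + 79/33) + 28945 = 1018855/33 + 28945 = 1974040/33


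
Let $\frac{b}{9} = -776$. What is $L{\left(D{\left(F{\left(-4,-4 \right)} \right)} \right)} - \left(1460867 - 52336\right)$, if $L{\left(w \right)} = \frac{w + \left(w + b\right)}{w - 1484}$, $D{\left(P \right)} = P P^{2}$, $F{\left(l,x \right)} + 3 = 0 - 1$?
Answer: $- \frac{545099719}{387} \approx -1.4085 \cdot 10^{6}$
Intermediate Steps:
$b = -6984$ ($b = 9 \left(-776\right) = -6984$)
$F{\left(l,x \right)} = -4$ ($F{\left(l,x \right)} = -3 + \left(0 - 1\right) = -3 - 1 = -4$)
$D{\left(P \right)} = P^{3}$
$L{\left(w \right)} = \frac{-6984 + 2 w}{-1484 + w}$ ($L{\left(w \right)} = \frac{w + \left(w - 6984\right)}{w - 1484} = \frac{w + \left(-6984 + w\right)}{-1484 + w} = \frac{-6984 + 2 w}{-1484 + w}$)
$L{\left(D{\left(F{\left(-4,-4 \right)} \right)} \right)} - \left(1460867 - 52336\right) = \frac{2 \left(-3492 + \left(-4\right)^{3}\right)}{-1484 + \left(-4\right)^{3}} - \left(1460867 - 52336\right) = \frac{2 \left(-3492 - 64\right)}{-1484 - 64} - \left(1460867 - 52336\right) = 2 \frac{1}{-1548} \left(-3556\right) - 1408531 = 2 \left(- \frac{1}{1548}\right) \left(-3556\right) - 1408531 = \frac{1778}{387} - 1408531 = - \frac{545099719}{387}$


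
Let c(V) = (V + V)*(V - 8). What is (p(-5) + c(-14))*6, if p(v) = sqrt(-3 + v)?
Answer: 3696 + 12*I*sqrt(2) ≈ 3696.0 + 16.971*I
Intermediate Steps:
c(V) = 2*V*(-8 + V) (c(V) = (2*V)*(-8 + V) = 2*V*(-8 + V))
(p(-5) + c(-14))*6 = (sqrt(-3 - 5) + 2*(-14)*(-8 - 14))*6 = (sqrt(-8) + 2*(-14)*(-22))*6 = (2*I*sqrt(2) + 616)*6 = (616 + 2*I*sqrt(2))*6 = 3696 + 12*I*sqrt(2)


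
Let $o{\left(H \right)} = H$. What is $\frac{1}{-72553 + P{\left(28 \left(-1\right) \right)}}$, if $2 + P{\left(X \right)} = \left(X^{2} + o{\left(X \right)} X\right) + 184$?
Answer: $- \frac{1}{70803} \approx -1.4124 \cdot 10^{-5}$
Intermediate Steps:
$P{\left(X \right)} = 182 + 2 X^{2}$ ($P{\left(X \right)} = -2 + \left(\left(X^{2} + X X\right) + 184\right) = -2 + \left(\left(X^{2} + X^{2}\right) + 184\right) = -2 + \left(2 X^{2} + 184\right) = -2 + \left(184 + 2 X^{2}\right) = 182 + 2 X^{2}$)
$\frac{1}{-72553 + P{\left(28 \left(-1\right) \right)}} = \frac{1}{-72553 + \left(182 + 2 \left(28 \left(-1\right)\right)^{2}\right)} = \frac{1}{-72553 + \left(182 + 2 \left(-28\right)^{2}\right)} = \frac{1}{-72553 + \left(182 + 2 \cdot 784\right)} = \frac{1}{-72553 + \left(182 + 1568\right)} = \frac{1}{-72553 + 1750} = \frac{1}{-70803} = - \frac{1}{70803}$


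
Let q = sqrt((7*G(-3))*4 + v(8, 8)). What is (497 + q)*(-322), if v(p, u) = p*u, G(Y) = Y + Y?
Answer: -160034 - 644*I*sqrt(26) ≈ -1.6003e+5 - 3283.8*I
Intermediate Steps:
G(Y) = 2*Y
q = 2*I*sqrt(26) (q = sqrt((7*(2*(-3)))*4 + 8*8) = sqrt((7*(-6))*4 + 64) = sqrt(-42*4 + 64) = sqrt(-168 + 64) = sqrt(-104) = 2*I*sqrt(26) ≈ 10.198*I)
(497 + q)*(-322) = (497 + 2*I*sqrt(26))*(-322) = -160034 - 644*I*sqrt(26)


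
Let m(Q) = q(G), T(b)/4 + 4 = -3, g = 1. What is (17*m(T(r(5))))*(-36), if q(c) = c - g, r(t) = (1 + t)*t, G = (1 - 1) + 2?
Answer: -612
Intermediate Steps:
G = 2 (G = 0 + 2 = 2)
r(t) = t*(1 + t)
q(c) = -1 + c (q(c) = c - 1*1 = c - 1 = -1 + c)
T(b) = -28 (T(b) = -16 + 4*(-3) = -16 - 12 = -28)
m(Q) = 1 (m(Q) = -1 + 2 = 1)
(17*m(T(r(5))))*(-36) = (17*1)*(-36) = 17*(-36) = -612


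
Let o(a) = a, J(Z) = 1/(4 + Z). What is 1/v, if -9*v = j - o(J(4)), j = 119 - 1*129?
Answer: 8/9 ≈ 0.88889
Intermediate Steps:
j = -10 (j = 119 - 129 = -10)
v = 9/8 (v = -(-10 - 1/(4 + 4))/9 = -(-10 - 1/8)/9 = -(-10 - 1*⅛)/9 = -(-10 - ⅛)/9 = -⅑*(-81/8) = 9/8 ≈ 1.1250)
1/v = 1/(9/8) = 8/9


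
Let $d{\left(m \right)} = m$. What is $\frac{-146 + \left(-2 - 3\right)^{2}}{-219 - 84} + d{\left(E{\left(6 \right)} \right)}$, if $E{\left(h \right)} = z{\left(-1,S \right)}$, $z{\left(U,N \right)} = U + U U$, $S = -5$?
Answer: $\frac{121}{303} \approx 0.39934$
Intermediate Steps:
$z{\left(U,N \right)} = U + U^{2}$
$E{\left(h \right)} = 0$ ($E{\left(h \right)} = - (1 - 1) = \left(-1\right) 0 = 0$)
$\frac{-146 + \left(-2 - 3\right)^{2}}{-219 - 84} + d{\left(E{\left(6 \right)} \right)} = \frac{-146 + \left(-2 - 3\right)^{2}}{-219 - 84} + 0 = \frac{-146 + \left(-5\right)^{2}}{-303} + 0 = \left(-146 + 25\right) \left(- \frac{1}{303}\right) + 0 = \left(-121\right) \left(- \frac{1}{303}\right) + 0 = \frac{121}{303} + 0 = \frac{121}{303}$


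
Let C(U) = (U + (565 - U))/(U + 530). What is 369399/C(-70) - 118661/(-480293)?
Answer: 16322630768137/54273109 ≈ 3.0075e+5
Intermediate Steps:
C(U) = 565/(530 + U)
369399/C(-70) - 118661/(-480293) = 369399/((565/(530 - 70))) - 118661/(-480293) = 369399/((565/460)) - 118661*(-1/480293) = 369399/((565*(1/460))) + 118661/480293 = 369399/(113/92) + 118661/480293 = 369399*(92/113) + 118661/480293 = 33984708/113 + 118661/480293 = 16322630768137/54273109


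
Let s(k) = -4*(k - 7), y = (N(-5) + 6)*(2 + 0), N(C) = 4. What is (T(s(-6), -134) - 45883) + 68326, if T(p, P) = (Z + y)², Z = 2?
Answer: 22927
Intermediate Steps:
y = 20 (y = (4 + 6)*(2 + 0) = 10*2 = 20)
s(k) = 28 - 4*k (s(k) = -4*(-7 + k) = 28 - 4*k)
T(p, P) = 484 (T(p, P) = (2 + 20)² = 22² = 484)
(T(s(-6), -134) - 45883) + 68326 = (484 - 45883) + 68326 = -45399 + 68326 = 22927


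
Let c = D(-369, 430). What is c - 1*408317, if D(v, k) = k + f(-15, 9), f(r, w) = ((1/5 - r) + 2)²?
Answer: -10189779/25 ≈ -4.0759e+5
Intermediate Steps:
f(r, w) = (11/5 - r)² (f(r, w) = ((⅕ - r) + 2)² = (11/5 - r)²)
D(v, k) = 7396/25 + k (D(v, k) = k + (-11 + 5*(-15))²/25 = k + (-11 - 75)²/25 = k + (1/25)*(-86)² = k + (1/25)*7396 = k + 7396/25 = 7396/25 + k)
c = 18146/25 (c = 7396/25 + 430 = 18146/25 ≈ 725.84)
c - 1*408317 = 18146/25 - 1*408317 = 18146/25 - 408317 = -10189779/25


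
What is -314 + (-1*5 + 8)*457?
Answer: 1057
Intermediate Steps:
-314 + (-1*5 + 8)*457 = -314 + (-5 + 8)*457 = -314 + 3*457 = -314 + 1371 = 1057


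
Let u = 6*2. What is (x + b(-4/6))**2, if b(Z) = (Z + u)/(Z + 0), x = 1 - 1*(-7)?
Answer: 81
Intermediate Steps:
u = 12
x = 8 (x = 1 + 7 = 8)
b(Z) = (12 + Z)/Z (b(Z) = (Z + 12)/(Z + 0) = (12 + Z)/Z)
(x + b(-4/6))**2 = (8 + (12 - 4/6)/((-4/6)))**2 = (8 + (12 - 4*1/6)/((-4*1/6)))**2 = (8 + (12 - 2/3)/(-2/3))**2 = (8 - 3/2*34/3)**2 = (8 - 17)**2 = (-9)**2 = 81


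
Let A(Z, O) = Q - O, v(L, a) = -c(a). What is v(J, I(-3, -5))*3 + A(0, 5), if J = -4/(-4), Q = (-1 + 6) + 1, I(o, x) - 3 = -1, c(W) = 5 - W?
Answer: -8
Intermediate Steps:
I(o, x) = 2 (I(o, x) = 3 - 1 = 2)
Q = 6 (Q = 5 + 1 = 6)
J = 1 (J = -4*(-1/4) = 1)
v(L, a) = -5 + a (v(L, a) = -(5 - a) = -5 + a)
A(Z, O) = 6 - O
v(J, I(-3, -5))*3 + A(0, 5) = (-5 + 2)*3 + (6 - 1*5) = -3*3 + (6 - 5) = -9 + 1 = -8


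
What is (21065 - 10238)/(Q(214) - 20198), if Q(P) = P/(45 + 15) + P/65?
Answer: -844506/1574909 ≈ -0.53623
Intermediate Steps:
Q(P) = 5*P/156 (Q(P) = P/60 + P*(1/65) = P*(1/60) + P/65 = P/60 + P/65 = 5*P/156)
(21065 - 10238)/(Q(214) - 20198) = (21065 - 10238)/((5/156)*214 - 20198) = 10827/(535/78 - 20198) = 10827/(-1574909/78) = 10827*(-78/1574909) = -844506/1574909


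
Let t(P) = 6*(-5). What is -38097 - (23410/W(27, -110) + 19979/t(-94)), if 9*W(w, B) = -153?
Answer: -18387527/510 ≈ -36054.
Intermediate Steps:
t(P) = -30
W(w, B) = -17 (W(w, B) = (⅑)*(-153) = -17)
-38097 - (23410/W(27, -110) + 19979/t(-94)) = -38097 - (23410/(-17) + 19979/(-30)) = -38097 - (23410*(-1/17) + 19979*(-1/30)) = -38097 - (-23410/17 - 19979/30) = -38097 - 1*(-1041943/510) = -38097 + 1041943/510 = -18387527/510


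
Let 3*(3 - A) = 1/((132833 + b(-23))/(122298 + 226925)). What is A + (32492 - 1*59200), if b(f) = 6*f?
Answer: -10631209148/398085 ≈ -26706.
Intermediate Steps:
A = 845032/398085 (A = 3 - (122298 + 226925)/(132833 + 6*(-23))/3 = 3 - 349223/(132833 - 138)/3 = 3 - 1/(3*(132695*(1/349223))) = 3 - 1/(3*132695/349223) = 3 - ⅓*349223/132695 = 3 - 349223/398085 = 845032/398085 ≈ 2.1227)
A + (32492 - 1*59200) = 845032/398085 + (32492 - 1*59200) = 845032/398085 + (32492 - 59200) = 845032/398085 - 26708 = -10631209148/398085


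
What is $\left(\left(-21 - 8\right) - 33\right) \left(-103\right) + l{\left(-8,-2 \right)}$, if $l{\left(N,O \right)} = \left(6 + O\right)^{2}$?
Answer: $6402$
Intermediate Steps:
$\left(\left(-21 - 8\right) - 33\right) \left(-103\right) + l{\left(-8,-2 \right)} = \left(\left(-21 - 8\right) - 33\right) \left(-103\right) + \left(6 - 2\right)^{2} = \left(-29 - 33\right) \left(-103\right) + 4^{2} = \left(-62\right) \left(-103\right) + 16 = 6386 + 16 = 6402$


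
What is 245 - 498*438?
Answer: -217879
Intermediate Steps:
245 - 498*438 = 245 - 218124 = -217879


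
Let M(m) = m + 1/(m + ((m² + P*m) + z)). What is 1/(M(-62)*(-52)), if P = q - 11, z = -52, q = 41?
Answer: 935/3014414 ≈ 0.00031018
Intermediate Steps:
P = 30 (P = 41 - 11 = 30)
M(m) = m + 1/(-52 + m² + 31*m) (M(m) = m + 1/(m + ((m² + 30*m) - 52)) = m + 1/(m + (-52 + m² + 30*m)) = m + 1/(-52 + m² + 31*m))
1/(M(-62)*(-52)) = 1/(((1 + (-62)³ - 52*(-62) + 31*(-62)²)/(-52 + (-62)² + 31*(-62)))*(-52)) = 1/(((1 - 238328 + 3224 + 31*3844)/(-52 + 3844 - 1922))*(-52)) = 1/(((1 - 238328 + 3224 + 119164)/1870)*(-52)) = 1/(((1/1870)*(-115939))*(-52)) = 1/(-115939/1870*(-52)) = 1/(3014414/935) = 935/3014414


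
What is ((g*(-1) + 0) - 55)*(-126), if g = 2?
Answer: 7182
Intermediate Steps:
((g*(-1) + 0) - 55)*(-126) = ((2*(-1) + 0) - 55)*(-126) = ((-2 + 0) - 55)*(-126) = (-2 - 55)*(-126) = -57*(-126) = 7182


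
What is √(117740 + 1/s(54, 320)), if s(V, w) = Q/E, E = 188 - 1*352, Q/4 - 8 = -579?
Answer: √38388090751/571 ≈ 343.13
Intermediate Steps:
Q = -2284 (Q = 32 + 4*(-579) = 32 - 2316 = -2284)
E = -164 (E = 188 - 352 = -164)
s(V, w) = 571/41 (s(V, w) = -2284/(-164) = -2284*(-1/164) = 571/41)
√(117740 + 1/s(54, 320)) = √(117740 + 1/(571/41)) = √(117740 + 41/571) = √(67229581/571) = √38388090751/571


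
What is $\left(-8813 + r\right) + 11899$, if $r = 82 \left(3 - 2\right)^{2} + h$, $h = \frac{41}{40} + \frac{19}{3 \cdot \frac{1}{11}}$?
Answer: $\frac{388643}{120} \approx 3238.7$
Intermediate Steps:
$h = \frac{8483}{120}$ ($h = 41 \cdot \frac{1}{40} + \frac{19}{3 \cdot \frac{1}{11}} = \frac{41}{40} + \frac{19}{\frac{3}{11}} = \frac{41}{40} + 19 \cdot \frac{11}{3} = \frac{41}{40} + \frac{209}{3} = \frac{8483}{120} \approx 70.692$)
$r = \frac{18323}{120}$ ($r = 82 \left(3 - 2\right)^{2} + \frac{8483}{120} = 82 \cdot 1^{2} + \frac{8483}{120} = 82 \cdot 1 + \frac{8483}{120} = 82 + \frac{8483}{120} = \frac{18323}{120} \approx 152.69$)
$\left(-8813 + r\right) + 11899 = \left(-8813 + \frac{18323}{120}\right) + 11899 = - \frac{1039237}{120} + 11899 = \frac{388643}{120}$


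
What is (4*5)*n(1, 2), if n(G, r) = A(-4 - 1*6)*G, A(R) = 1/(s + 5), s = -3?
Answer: 10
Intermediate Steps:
A(R) = ½ (A(R) = 1/(-3 + 5) = 1/2 = ½)
n(G, r) = G/2
(4*5)*n(1, 2) = (4*5)*((½)*1) = 20*(½) = 10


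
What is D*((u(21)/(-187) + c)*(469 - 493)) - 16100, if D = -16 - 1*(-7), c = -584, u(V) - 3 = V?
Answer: -26604812/187 ≈ -1.4227e+5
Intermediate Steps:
u(V) = 3 + V
D = -9 (D = -16 + 7 = -9)
D*((u(21)/(-187) + c)*(469 - 493)) - 16100 = -9*((3 + 21)/(-187) - 584)*(469 - 493) - 16100 = -9*(24*(-1/187) - 584)*(-24) - 16100 = -9*(-24/187 - 584)*(-24) - 16100 = -(-983088)*(-24)/187 - 16100 = -9*2621568/187 - 16100 = -23594112/187 - 16100 = -26604812/187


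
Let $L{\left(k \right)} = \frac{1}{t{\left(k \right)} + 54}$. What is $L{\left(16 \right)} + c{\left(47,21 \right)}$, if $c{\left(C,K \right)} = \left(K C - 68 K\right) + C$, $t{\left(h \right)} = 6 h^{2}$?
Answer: $- \frac{626459}{1590} \approx -394.0$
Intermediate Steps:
$c{\left(C,K \right)} = C - 68 K + C K$ ($c{\left(C,K \right)} = \left(C K - 68 K\right) + C = \left(- 68 K + C K\right) + C = C - 68 K + C K$)
$L{\left(k \right)} = \frac{1}{54 + 6 k^{2}}$ ($L{\left(k \right)} = \frac{1}{6 k^{2} + 54} = \frac{1}{54 + 6 k^{2}}$)
$L{\left(16 \right)} + c{\left(47,21 \right)} = \frac{1}{6 \left(9 + 16^{2}\right)} + \left(47 - 1428 + 47 \cdot 21\right) = \frac{1}{6 \left(9 + 256\right)} + \left(47 - 1428 + 987\right) = \frac{1}{6 \cdot 265} - 394 = \frac{1}{6} \cdot \frac{1}{265} - 394 = \frac{1}{1590} - 394 = - \frac{626459}{1590}$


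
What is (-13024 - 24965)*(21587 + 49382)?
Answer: -2696041341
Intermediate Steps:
(-13024 - 24965)*(21587 + 49382) = -37989*70969 = -2696041341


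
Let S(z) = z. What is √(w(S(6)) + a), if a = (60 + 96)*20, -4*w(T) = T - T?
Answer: 4*√195 ≈ 55.857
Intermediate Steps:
w(T) = 0 (w(T) = -(T - T)/4 = -¼*0 = 0)
a = 3120 (a = 156*20 = 3120)
√(w(S(6)) + a) = √(0 + 3120) = √3120 = 4*√195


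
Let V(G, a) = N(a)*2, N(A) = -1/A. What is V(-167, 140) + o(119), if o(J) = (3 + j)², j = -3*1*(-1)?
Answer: 2519/70 ≈ 35.986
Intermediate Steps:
j = 3 (j = -3*(-1) = 3)
o(J) = 36 (o(J) = (3 + 3)² = 6² = 36)
V(G, a) = -2/a (V(G, a) = -1/a*2 = -2/a)
V(-167, 140) + o(119) = -2/140 + 36 = -2*1/140 + 36 = -1/70 + 36 = 2519/70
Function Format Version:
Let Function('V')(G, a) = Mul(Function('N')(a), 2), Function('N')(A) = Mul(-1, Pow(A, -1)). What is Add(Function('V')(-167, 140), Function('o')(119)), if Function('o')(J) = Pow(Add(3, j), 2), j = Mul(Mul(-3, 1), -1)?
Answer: Rational(2519, 70) ≈ 35.986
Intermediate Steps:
j = 3 (j = Mul(-3, -1) = 3)
Function('o')(J) = 36 (Function('o')(J) = Pow(Add(3, 3), 2) = Pow(6, 2) = 36)
Function('V')(G, a) = Mul(-2, Pow(a, -1)) (Function('V')(G, a) = Mul(Mul(-1, Pow(a, -1)), 2) = Mul(-2, Pow(a, -1)))
Add(Function('V')(-167, 140), Function('o')(119)) = Add(Mul(-2, Pow(140, -1)), 36) = Add(Mul(-2, Rational(1, 140)), 36) = Add(Rational(-1, 70), 36) = Rational(2519, 70)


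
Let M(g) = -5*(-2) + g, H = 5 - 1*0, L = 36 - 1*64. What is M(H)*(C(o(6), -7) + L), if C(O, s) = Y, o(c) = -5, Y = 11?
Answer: -255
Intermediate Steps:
L = -28 (L = 36 - 64 = -28)
H = 5 (H = 5 + 0 = 5)
C(O, s) = 11
M(g) = 10 + g
M(H)*(C(o(6), -7) + L) = (10 + 5)*(11 - 28) = 15*(-17) = -255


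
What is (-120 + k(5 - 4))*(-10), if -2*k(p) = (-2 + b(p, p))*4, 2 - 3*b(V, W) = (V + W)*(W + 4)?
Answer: 3320/3 ≈ 1106.7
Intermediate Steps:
b(V, W) = 2/3 - (4 + W)*(V + W)/3 (b(V, W) = 2/3 - (V + W)*(W + 4)/3 = 2/3 - (V + W)*(4 + W)/3 = 2/3 - (4 + W)*(V + W)/3)
k(p) = 8/3 + 4*p**2/3 + 16*p/3 (k(p) = -(-2 + (2/3 - 4*p/3 - 4*p/3 - p**2/3 - p*p/3))*4/2 = -(-2 + (2/3 - 4*p/3 - 4*p/3 - p**2/3 - p**2/3))*4/2 = -(-2 + (2/3 - 8*p/3 - 2*p**2/3))*4/2 = -(-4/3 - 8*p/3 - 2*p**2/3)*4/2 = -(-16/3 - 32*p/3 - 8*p**2/3)/2 = 8/3 + 4*p**2/3 + 16*p/3)
(-120 + k(5 - 4))*(-10) = (-120 + (8/3 + 4*(5 - 4)**2/3 + 16*(5 - 4)/3))*(-10) = (-120 + (8/3 + (4/3)*1**2 + (16/3)*1))*(-10) = (-120 + (8/3 + (4/3)*1 + 16/3))*(-10) = (-120 + (8/3 + 4/3 + 16/3))*(-10) = (-120 + 28/3)*(-10) = -332/3*(-10) = 3320/3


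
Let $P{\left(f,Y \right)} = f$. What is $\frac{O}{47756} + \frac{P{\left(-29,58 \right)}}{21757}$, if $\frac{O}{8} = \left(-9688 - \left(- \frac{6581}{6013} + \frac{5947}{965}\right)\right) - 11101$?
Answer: $- \frac{5252343714509509}{1507250654514535} \approx -3.4847$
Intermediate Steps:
$O = - \frac{965268133208}{5802545}$ ($O = 8 \left(\left(-9688 - \left(- \frac{6581}{6013} + \frac{5947}{965}\right)\right) - 11101\right) = 8 \left(\left(-9688 - \frac{29408646}{5802545}\right) - 11101\right) = 8 \left(- \frac{56244464606}{5802545} - 11101\right) = 8 \left(- \frac{120658516651}{5802545}\right) = - \frac{965268133208}{5802545} \approx -1.6635 \cdot 10^{5}$)
$\frac{O}{47756} + \frac{P{\left(-29,58 \right)}}{21757} = - \frac{965268133208}{5802545 \cdot 47756} - \frac{29}{21757} = \left(- \frac{965268133208}{5802545}\right) \frac{1}{47756} - \frac{29}{21757} = - \frac{241317033302}{69276584755} - \frac{29}{21757} = - \frac{5252343714509509}{1507250654514535}$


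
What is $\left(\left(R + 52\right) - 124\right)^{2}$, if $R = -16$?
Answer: $7744$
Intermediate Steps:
$\left(\left(R + 52\right) - 124\right)^{2} = \left(\left(-16 + 52\right) - 124\right)^{2} = \left(36 - 124\right)^{2} = \left(-88\right)^{2} = 7744$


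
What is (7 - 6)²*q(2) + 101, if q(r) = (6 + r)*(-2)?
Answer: 85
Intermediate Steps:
q(r) = -12 - 2*r
(7 - 6)²*q(2) + 101 = (7 - 6)²*(-12 - 2*2) + 101 = 1²*(-12 - 4) + 101 = 1*(-16) + 101 = -16 + 101 = 85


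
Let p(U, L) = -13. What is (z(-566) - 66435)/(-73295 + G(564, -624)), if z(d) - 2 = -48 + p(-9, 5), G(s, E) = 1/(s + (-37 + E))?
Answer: 3224959/3554808 ≈ 0.90721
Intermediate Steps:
G(s, E) = 1/(-37 + E + s)
z(d) = -59 (z(d) = 2 + (-48 - 13) = 2 - 61 = -59)
(z(-566) - 66435)/(-73295 + G(564, -624)) = (-59 - 66435)/(-73295 + 1/(-37 - 624 + 564)) = -66494/(-73295 + 1/(-97)) = -66494/(-73295 - 1/97) = -66494/(-7109616/97) = -66494*(-97/7109616) = 3224959/3554808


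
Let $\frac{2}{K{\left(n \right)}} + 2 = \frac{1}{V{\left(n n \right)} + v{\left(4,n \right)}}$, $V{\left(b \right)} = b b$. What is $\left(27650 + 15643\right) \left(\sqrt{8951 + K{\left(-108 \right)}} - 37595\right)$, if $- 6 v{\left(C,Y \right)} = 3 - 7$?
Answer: $-1627600335 + \frac{43293 \sqrt{5963697152137425074419}}{816293377} \approx -1.6235 \cdot 10^{9}$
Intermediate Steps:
$v{\left(C,Y \right)} = \frac{2}{3}$ ($v{\left(C,Y \right)} = - \frac{3 - 7}{6} = \left(- \frac{1}{6}\right) \left(-4\right) = \frac{2}{3}$)
$V{\left(b \right)} = b^{2}$
$K{\left(n \right)} = \frac{2}{-2 + \frac{1}{\frac{2}{3} + n^{4}}}$ ($K{\left(n \right)} = \frac{2}{-2 + \frac{1}{\left(n n\right)^{2} + \frac{2}{3}}} = \frac{2}{-2 + \frac{1}{\left(n^{2}\right)^{2} + \frac{2}{3}}} = \frac{2}{-2 + \frac{1}{n^{4} + \frac{2}{3}}} = \frac{2}{-2 + \frac{1}{\frac{2}{3} + n^{4}}}$)
$\left(27650 + 15643\right) \left(\sqrt{8951 + K{\left(-108 \right)}} - 37595\right) = \left(27650 + 15643\right) \left(\sqrt{8951 + \frac{2 \left(-2 - 3 \left(-108\right)^{4}\right)}{1 + 6 \left(-108\right)^{4}}} - 37595\right) = 43293 \left(\sqrt{8951 + \frac{2 \left(-2 - 408146688\right)}{1 + 6 \cdot 136048896}} - 37595\right) = 43293 \left(\sqrt{8951 + \frac{2 \left(-2 - 408146688\right)}{1 + 816293376}} - 37595\right) = 43293 \left(\sqrt{8951 + 2 \cdot \frac{1}{816293377} \left(-408146690\right)} - 37595\right) = 43293 \left(\sqrt{8951 - \frac{816293380}{816293377}} - 37595\right) = 43293 \left(\sqrt{\frac{7305825724147}{816293377}} - 37595\right) = 43293 \left(\frac{\sqrt{5963697152137425074419}}{816293377} - 37595\right) = 43293 \left(-37595 + \frac{\sqrt{5963697152137425074419}}{816293377}\right) = -1627600335 + \frac{43293 \sqrt{5963697152137425074419}}{816293377}$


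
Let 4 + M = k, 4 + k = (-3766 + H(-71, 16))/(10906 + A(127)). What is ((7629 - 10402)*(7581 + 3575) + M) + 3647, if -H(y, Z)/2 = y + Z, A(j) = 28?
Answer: -169104967011/5467 ≈ -3.0932e+7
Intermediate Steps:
H(y, Z) = -2*Z - 2*y (H(y, Z) = -2*(y + Z) = -2*(Z + y) = -2*Z - 2*y)
k = -23696/5467 (k = -4 + (-3766 + (-2*16 - 2*(-71)))/(10906 + 28) = -4 + (-3766 + (-32 + 142))/10934 = -4 + (-3766 + 110)*(1/10934) = -4 - 3656*1/10934 = -4 - 1828/5467 = -23696/5467 ≈ -4.3344)
M = -45564/5467 (M = -4 - 23696/5467 = -45564/5467 ≈ -8.3344)
((7629 - 10402)*(7581 + 3575) + M) + 3647 = ((7629 - 10402)*(7581 + 3575) - 45564/5467) + 3647 = (-2773*11156 - 45564/5467) + 3647 = (-30935588 - 45564/5467) + 3647 = -169124905160/5467 + 3647 = -169104967011/5467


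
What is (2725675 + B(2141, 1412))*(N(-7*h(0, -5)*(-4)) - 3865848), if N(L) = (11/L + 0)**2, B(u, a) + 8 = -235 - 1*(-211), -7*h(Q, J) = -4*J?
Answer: -67436297527886797/6400 ≈ -1.0537e+13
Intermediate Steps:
h(Q, J) = 4*J/7 (h(Q, J) = -(-4)*J/7 = 4*J/7)
B(u, a) = -32 (B(u, a) = -8 + (-235 - 1*(-211)) = -8 + (-235 + 211) = -8 - 24 = -32)
N(L) = 121/L**2 (N(L) = (11/L)**2 = 121/L**2)
(2725675 + B(2141, 1412))*(N(-7*h(0, -5)*(-4)) - 3865848) = (2725675 - 32)*(121/(-4*(-5)*(-4))**2 - 3865848) = 2725643*(121/(-7*(-20/7)*(-4))**2 - 3865848) = 2725643*(121/(20*(-4))**2 - 3865848) = 2725643*(121/(-80)**2 - 3865848) = 2725643*(121*(1/6400) - 3865848) = 2725643*(121/6400 - 3865848) = 2725643*(-24741427079/6400) = -67436297527886797/6400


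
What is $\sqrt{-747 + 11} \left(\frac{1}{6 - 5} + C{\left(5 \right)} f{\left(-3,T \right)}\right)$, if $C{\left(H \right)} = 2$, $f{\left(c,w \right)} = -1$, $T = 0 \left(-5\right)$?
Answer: $- 4 i \sqrt{46} \approx - 27.129 i$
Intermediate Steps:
$T = 0$
$\sqrt{-747 + 11} \left(\frac{1}{6 - 5} + C{\left(5 \right)} f{\left(-3,T \right)}\right) = \sqrt{-747 + 11} \left(\frac{1}{6 - 5} + 2 \left(-1\right)\right) = \sqrt{-736} \left(1^{-1} - 2\right) = 4 i \sqrt{46} \left(1 - 2\right) = 4 i \sqrt{46} \left(-1\right) = - 4 i \sqrt{46}$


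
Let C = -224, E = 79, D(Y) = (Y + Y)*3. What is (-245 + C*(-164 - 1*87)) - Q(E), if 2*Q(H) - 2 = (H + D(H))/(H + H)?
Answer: 223905/4 ≈ 55976.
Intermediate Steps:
D(Y) = 6*Y (D(Y) = (2*Y)*3 = 6*Y)
Q(H) = 11/4 (Q(H) = 1 + ((H + 6*H)/(H + H))/2 = 1 + ((7*H)/((2*H)))/2 = 1 + ((7*H)*(1/(2*H)))/2 = 1 + (½)*(7/2) = 1 + 7/4 = 11/4)
(-245 + C*(-164 - 1*87)) - Q(E) = (-245 - 224*(-164 - 1*87)) - 1*11/4 = (-245 - 224*(-164 - 87)) - 11/4 = (-245 - 224*(-251)) - 11/4 = (-245 + 56224) - 11/4 = 55979 - 11/4 = 223905/4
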